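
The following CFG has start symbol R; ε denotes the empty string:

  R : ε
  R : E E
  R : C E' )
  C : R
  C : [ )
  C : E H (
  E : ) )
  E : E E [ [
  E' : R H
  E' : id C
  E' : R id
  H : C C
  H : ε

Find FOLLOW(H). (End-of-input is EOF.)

In C : E H (: add FIRST(() = { ( }.
In E' : R H: H is at the end, add FOLLOW(E') = { ) }.
Union: FOLLOW(H) = { (, ) }.

{ (, ) }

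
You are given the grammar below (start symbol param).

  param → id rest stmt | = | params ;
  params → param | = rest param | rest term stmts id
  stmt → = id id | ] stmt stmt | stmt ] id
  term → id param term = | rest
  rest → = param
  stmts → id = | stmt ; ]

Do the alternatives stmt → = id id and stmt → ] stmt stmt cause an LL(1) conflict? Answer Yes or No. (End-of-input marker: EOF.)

No

FIRST(= id id) = { = } and FIRST(] stmt stmt) = { ] }.
The FIRST sets are disjoint and neither alternative is nullable — no conflict.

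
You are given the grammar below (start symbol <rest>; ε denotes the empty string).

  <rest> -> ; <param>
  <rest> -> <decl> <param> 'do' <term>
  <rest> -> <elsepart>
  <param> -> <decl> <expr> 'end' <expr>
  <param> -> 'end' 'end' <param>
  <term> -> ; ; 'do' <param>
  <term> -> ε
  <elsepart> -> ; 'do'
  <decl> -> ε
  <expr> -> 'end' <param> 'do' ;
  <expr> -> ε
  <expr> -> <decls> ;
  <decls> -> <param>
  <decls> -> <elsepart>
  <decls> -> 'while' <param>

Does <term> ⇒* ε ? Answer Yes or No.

Yes

<term> has an ε-production, so <term> ⇒ ε.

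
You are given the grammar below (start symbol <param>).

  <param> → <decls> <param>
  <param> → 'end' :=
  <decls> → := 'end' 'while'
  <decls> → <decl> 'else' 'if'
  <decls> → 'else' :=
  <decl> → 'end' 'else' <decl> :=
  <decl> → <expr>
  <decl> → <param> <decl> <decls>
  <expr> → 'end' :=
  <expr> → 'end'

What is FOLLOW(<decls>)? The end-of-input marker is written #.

In <param> → <decls> <param>: add FIRST(<param>) = { 'else', 'end', := }.
In <decl> → <param> <decl> <decls>: <decls> is at the end, add FOLLOW(<decl>) = { 'else', 'end', := }.
Union: FOLLOW(<decls>) = { 'else', 'end', := }.

{ 'else', 'end', := }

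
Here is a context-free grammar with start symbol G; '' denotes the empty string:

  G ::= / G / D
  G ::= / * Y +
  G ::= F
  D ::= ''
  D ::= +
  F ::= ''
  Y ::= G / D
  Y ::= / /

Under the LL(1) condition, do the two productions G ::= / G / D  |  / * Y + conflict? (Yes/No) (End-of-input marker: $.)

FIRST(/ G / D) = { / } and FIRST(/ * Y +) = { / }.
Both contain /, so the two alternatives are not disjoint — LL(1) conflict.

Yes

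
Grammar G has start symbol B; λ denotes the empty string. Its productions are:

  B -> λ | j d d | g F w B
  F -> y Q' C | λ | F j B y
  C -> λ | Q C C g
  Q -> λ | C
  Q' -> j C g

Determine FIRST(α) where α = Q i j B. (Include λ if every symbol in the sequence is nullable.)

{ g, i }

Add FIRST(Q)\{λ} = { g }; Q is nullable, continue.
i is a terminal; add {i} and stop.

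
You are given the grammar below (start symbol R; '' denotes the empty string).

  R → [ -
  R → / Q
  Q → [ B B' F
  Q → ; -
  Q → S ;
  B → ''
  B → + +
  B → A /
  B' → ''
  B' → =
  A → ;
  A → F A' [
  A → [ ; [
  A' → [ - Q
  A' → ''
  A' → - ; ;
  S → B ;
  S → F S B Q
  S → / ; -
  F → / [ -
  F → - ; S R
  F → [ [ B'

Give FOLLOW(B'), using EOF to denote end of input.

{ EOF, +, -, /, ;, [ }

In Q → [ B B' F: add FIRST(F) = { -, /, [ }.
In F → [ [ B': B' is at the end, add FOLLOW(F) = { EOF, +, -, /, ;, [ }.
Union: FOLLOW(B') = { EOF, +, -, /, ;, [ }.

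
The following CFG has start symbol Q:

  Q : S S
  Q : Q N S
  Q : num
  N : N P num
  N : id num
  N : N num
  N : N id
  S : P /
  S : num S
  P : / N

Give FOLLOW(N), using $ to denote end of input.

In Q : Q N S: add FIRST(S) = { /, num }.
In N : N P num: add FIRST(P num) = { / }.
In N : N num: add FIRST(num) = { num }.
In N : N id: add FIRST(id) = { id }.
In P : / N: N is at the end, add FOLLOW(P) = { /, num }.
Union: FOLLOW(N) = { /, id, num }.

{ /, id, num }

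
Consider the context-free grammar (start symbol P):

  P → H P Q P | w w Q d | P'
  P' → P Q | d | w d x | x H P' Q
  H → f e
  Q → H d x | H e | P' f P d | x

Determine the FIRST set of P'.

{ d, f, w, x }

From P' → P Q: add FIRST(P) = { d, f, w, x }.
P' → d contributes {d}.
P' → w d x contributes {w}.
P' → x H P' Q contributes {x}.
Union: FIRST(P') = { d, f, w, x }.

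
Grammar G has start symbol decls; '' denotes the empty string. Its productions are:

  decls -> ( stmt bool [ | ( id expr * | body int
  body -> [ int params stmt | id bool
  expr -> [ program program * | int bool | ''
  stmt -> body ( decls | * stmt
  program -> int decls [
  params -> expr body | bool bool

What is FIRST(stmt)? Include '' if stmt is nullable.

From stmt -> body ( decls: add FIRST(body) = { [, id }.
stmt -> * stmt contributes {*}.
Union: FIRST(stmt) = { *, [, id }.

{ *, [, id }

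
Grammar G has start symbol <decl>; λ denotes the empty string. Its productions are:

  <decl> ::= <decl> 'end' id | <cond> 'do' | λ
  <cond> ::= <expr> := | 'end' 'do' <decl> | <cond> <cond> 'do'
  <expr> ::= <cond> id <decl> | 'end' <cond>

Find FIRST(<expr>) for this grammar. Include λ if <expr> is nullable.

{ 'end' }

From <expr> ::= <cond> id <decl>: add FIRST(<cond>) = { 'end' }.
<expr> ::= 'end' <cond> contributes {'end'}.
Union: FIRST(<expr>) = { 'end' }.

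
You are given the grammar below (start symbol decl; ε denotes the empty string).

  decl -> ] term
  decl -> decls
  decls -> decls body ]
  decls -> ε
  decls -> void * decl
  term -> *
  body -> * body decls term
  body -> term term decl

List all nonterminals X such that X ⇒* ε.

Directly nullable (have an ε-production): decls.
decl -> decls with every symbol nullable, so decl is nullable.
No other nonterminal has a production whose RHS symbols are all nullable.

{ decl, decls }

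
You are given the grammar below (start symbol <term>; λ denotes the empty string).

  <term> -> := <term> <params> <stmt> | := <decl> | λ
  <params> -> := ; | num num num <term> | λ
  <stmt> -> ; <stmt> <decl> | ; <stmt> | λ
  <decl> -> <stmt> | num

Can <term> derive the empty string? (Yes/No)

<term> has an λ-production, so <term> ⇒ λ.

Yes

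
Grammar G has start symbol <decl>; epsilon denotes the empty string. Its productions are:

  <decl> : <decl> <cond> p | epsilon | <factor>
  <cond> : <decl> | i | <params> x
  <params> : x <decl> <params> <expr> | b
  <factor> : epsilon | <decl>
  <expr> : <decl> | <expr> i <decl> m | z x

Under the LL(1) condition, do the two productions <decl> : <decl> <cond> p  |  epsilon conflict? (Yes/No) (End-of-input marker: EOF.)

Yes

FIRST(<decl> <cond> p) = { b, i, p, x } and FIRST(epsilon) = { epsilon }.
The second alternative is nullable and FOLLOW(<decl>) = { EOF, b, i, m, p, x, z } shares b with FIRST of the first — conflict.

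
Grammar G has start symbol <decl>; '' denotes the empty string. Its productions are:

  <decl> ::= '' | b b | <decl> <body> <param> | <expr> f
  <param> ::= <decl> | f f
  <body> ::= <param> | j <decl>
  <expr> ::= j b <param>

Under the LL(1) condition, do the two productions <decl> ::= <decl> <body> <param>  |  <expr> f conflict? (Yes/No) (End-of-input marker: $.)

Yes

FIRST(<decl> <body> <param>) = { b, f, j, '' } and FIRST(<expr> f) = { j }.
Both contain j, so the two alternatives are not disjoint — LL(1) conflict.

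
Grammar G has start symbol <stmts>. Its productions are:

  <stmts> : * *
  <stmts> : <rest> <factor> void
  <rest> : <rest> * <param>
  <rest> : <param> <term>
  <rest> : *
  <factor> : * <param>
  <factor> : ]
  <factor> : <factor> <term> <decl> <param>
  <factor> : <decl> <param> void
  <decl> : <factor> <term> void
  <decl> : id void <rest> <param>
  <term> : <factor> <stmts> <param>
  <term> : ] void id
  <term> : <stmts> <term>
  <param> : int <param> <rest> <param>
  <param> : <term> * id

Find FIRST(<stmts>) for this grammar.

<stmts> : * * contributes {*}.
From <stmts> : <rest> <factor> void: add FIRST(<rest>) = { *, ], id, int }.
Union: FIRST(<stmts>) = { *, ], id, int }.

{ *, ], id, int }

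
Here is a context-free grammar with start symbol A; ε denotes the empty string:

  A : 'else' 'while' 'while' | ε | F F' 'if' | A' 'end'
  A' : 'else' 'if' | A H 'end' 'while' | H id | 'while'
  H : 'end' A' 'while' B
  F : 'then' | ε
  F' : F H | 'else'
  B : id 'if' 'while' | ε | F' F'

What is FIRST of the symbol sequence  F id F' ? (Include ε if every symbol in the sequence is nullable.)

{ 'then', id }

Add FIRST(F)\{ε} = { 'then' }; F is nullable, continue.
id is a terminal; add {id} and stop.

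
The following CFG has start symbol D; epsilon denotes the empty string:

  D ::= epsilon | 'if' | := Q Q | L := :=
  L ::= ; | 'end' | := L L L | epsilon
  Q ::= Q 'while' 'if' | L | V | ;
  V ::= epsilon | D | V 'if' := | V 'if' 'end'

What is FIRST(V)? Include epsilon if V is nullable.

{ 'end', 'if', :=, ;, epsilon }

V ::= epsilon contributes epsilon.
From V ::= D: add FIRST(D) = { 'end', 'if', :=, ;, epsilon } (including epsilon since D is nullable).
From V ::= V 'if' :=: V nullable, take FIRST(V) ∪ {'if'} = { 'end', 'if', :=, ; }.
From V ::= V 'if' 'end': V nullable, take FIRST(V) ∪ {'if'} = { 'end', 'if', :=, ; }.
Union: FIRST(V) = { 'end', 'if', :=, ;, epsilon }.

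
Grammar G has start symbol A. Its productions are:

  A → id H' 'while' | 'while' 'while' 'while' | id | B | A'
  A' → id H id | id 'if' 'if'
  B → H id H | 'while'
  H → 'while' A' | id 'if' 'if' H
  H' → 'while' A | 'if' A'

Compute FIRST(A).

A → id H' 'while' contributes {id}.
A → 'while' 'while' 'while' contributes {'while'}.
A → id contributes {id}.
From A → B: add FIRST(B) = { 'while', id }.
From A → A': add FIRST(A') = { id }.
Union: FIRST(A) = { 'while', id }.

{ 'while', id }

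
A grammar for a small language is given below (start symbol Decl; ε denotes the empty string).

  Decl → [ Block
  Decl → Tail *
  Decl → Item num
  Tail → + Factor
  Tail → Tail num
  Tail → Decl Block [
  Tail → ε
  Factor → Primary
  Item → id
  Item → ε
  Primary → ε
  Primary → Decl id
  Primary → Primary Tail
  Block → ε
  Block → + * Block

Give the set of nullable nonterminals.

{ Block, Factor, Item, Primary, Tail }

Directly nullable (have an ε-production): Tail, Item, Primary, Block.
Factor → Primary with every symbol nullable, so Factor is nullable.
No other nonterminal has a production whose RHS symbols are all nullable.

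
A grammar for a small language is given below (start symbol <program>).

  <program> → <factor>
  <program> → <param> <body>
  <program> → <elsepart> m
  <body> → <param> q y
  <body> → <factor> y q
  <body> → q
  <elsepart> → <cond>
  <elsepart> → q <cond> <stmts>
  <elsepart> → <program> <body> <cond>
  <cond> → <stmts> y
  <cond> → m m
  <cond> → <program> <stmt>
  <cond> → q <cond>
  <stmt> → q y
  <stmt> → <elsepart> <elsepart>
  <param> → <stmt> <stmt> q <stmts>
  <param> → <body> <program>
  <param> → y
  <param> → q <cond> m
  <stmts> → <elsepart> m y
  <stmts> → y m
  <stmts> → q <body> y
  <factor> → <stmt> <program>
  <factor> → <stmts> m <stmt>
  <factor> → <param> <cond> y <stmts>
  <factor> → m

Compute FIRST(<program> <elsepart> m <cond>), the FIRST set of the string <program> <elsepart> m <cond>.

Add FIRST(<program>) = { m, q, y }; <program> is not nullable, stop.

{ m, q, y }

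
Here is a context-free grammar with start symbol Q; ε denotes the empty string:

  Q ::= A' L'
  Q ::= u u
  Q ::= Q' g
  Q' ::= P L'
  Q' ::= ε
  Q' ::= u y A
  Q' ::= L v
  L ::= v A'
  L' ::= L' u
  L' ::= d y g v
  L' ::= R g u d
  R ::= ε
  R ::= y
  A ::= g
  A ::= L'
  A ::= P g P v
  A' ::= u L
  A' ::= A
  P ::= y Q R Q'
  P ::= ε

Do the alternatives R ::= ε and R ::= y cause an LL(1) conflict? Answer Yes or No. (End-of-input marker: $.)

FIRST(ε) = { ε } and FIRST(y) = { y }.
The first alternative is nullable and FOLLOW(R) = { d, g, u, v, y } shares y with FIRST of the second — conflict.

Yes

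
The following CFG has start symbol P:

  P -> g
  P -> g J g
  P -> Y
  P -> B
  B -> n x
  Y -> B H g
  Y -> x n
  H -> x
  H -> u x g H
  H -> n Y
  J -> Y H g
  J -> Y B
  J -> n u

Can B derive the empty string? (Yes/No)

No

No nonterminal in this grammar is nullable.
No production of B has an RHS whose symbols are all nullable, so B is not nullable.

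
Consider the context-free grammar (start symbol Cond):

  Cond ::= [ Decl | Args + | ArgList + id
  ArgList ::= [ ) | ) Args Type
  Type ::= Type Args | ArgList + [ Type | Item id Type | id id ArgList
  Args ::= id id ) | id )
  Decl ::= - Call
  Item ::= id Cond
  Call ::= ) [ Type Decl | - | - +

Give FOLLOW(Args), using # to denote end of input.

In Cond ::= Args +: add FIRST(+) = { + }.
In ArgList ::= ) Args Type: add FIRST(Type) = { ), [, id }.
In Type ::= Type Args: Args is at the end, add FOLLOW(Type) = { +, -, id }.
Union: FOLLOW(Args) = { ), +, -, [, id }.

{ ), +, -, [, id }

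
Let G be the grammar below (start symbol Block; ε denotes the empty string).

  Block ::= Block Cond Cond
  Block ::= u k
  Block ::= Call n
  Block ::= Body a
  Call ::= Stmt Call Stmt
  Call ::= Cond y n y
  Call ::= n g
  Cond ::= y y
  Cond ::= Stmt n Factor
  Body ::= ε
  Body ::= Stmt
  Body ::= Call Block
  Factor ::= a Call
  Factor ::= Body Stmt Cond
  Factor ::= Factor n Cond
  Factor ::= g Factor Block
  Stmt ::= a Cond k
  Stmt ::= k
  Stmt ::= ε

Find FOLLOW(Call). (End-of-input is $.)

In Block ::= Call n: add FIRST(n) = { n }.
In Call ::= Stmt Call Stmt: add FIRST(Stmt)\{ε} = { a, k }.
  Since Stmt is nullable, also add FOLLOW(Call) = { $, a, k, n, u, y }.
In Body ::= Call Block: add FIRST(Block) = { a, k, n, u, y }.
In Factor ::= a Call: Call is at the end, add FOLLOW(Factor) = { $, a, k, n, u, y }.
Union: FOLLOW(Call) = { $, a, k, n, u, y }.

{ $, a, k, n, u, y }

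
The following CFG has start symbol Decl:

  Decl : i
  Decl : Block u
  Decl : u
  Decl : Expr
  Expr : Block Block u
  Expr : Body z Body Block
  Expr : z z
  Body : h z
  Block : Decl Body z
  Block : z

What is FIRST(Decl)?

Decl : i contributes {i}.
From Decl : Block u: add FIRST(Block) = { h, i, u, z }.
Decl : u contributes {u}.
From Decl : Expr: add FIRST(Expr) = { h, i, u, z }.
Union: FIRST(Decl) = { h, i, u, z }.

{ h, i, u, z }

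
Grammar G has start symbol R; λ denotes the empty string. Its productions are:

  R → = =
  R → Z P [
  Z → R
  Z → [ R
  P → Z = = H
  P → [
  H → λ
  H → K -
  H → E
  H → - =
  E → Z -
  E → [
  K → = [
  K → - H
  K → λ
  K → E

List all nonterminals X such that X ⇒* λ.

{ H, K }

Directly nullable (have an λ-production): H, K.
No other nonterminal has a production whose RHS symbols are all nullable.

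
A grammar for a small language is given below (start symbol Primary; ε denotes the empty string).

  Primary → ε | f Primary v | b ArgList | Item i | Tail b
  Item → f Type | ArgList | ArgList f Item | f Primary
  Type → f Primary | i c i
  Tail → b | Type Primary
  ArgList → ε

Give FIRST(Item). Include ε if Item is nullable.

Item → f Type contributes {f}.
From Item → ArgList: add FIRST(ArgList) = { ε } (including ε since ArgList is nullable).
From Item → ArgList f Item: ArgList nullable, take FIRST(ArgList) ∪ {f} = { f }.
Item → f Primary contributes {f}.
Union: FIRST(Item) = { f, ε }.

{ f, ε }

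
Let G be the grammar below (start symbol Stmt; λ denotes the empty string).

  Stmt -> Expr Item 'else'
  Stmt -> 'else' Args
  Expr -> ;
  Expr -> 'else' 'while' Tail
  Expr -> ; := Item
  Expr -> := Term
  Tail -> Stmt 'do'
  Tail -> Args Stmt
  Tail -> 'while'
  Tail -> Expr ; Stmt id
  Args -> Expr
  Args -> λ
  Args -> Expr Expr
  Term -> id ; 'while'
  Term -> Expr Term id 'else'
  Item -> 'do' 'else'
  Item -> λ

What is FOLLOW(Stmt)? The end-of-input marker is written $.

Stmt is the start symbol, so $ ∈ FOLLOW(Stmt).
In Tail -> Stmt 'do': add FIRST('do') = { 'do' }.
In Tail -> Args Stmt: Stmt is at the end, add FOLLOW(Tail) = { $, 'do', 'else', :=, ;, id }.
In Tail -> Expr ; Stmt id: add FIRST(id) = { id }.
Union: FOLLOW(Stmt) = { $, 'do', 'else', :=, ;, id }.

{ $, 'do', 'else', :=, ;, id }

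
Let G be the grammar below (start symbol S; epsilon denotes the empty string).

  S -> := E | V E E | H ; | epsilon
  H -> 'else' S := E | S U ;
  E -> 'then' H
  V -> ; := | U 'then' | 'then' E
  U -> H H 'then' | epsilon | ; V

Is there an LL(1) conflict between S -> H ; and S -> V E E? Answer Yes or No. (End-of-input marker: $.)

Yes

FIRST(H ;) = { 'else', 'then', :=, ; } and FIRST(V E E) = { 'else', 'then', :=, ; }.
Both contain 'else', so the two alternatives are not disjoint — LL(1) conflict.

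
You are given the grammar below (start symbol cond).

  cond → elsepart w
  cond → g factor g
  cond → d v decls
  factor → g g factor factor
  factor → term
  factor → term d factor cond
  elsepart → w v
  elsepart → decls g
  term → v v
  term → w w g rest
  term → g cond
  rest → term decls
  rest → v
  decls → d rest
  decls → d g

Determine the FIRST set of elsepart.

{ d, w }

elsepart → w v contributes {w}.
From elsepart → decls g: add FIRST(decls) = { d }.
Union: FIRST(elsepart) = { d, w }.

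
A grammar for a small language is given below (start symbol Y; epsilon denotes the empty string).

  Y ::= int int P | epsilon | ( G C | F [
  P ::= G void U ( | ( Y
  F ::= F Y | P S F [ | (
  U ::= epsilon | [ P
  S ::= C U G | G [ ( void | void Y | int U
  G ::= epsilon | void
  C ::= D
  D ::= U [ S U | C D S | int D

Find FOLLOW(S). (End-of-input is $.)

In F ::= P S F [: add FIRST(F [) = { (, void }.
In D ::= U [ S U: add FIRST(U)\{epsilon} = { [ }.
  Since U is nullable, also add FOLLOW(D) = { $, (, [, int, void }.
In D ::= C D S: S is at the end, add FOLLOW(D) = { $, (, [, int, void }.
Union: FOLLOW(S) = { $, (, [, int, void }.

{ $, (, [, int, void }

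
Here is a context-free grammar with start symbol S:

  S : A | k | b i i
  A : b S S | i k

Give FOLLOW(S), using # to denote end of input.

{ #, b, i, k }

S is the start symbol, so # ∈ FOLLOW(S).
In A : b S S: add FIRST(S) = { b, i, k }.
In A : b S S: S is at the end, add FOLLOW(A) = { #, b, i, k }.
Union: FOLLOW(S) = { #, b, i, k }.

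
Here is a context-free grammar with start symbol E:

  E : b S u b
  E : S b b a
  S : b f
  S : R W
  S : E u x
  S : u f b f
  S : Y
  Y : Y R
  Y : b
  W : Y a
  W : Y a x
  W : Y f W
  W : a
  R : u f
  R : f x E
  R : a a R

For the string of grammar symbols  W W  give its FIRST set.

Add FIRST(W) = { a, b }; W is not nullable, stop.

{ a, b }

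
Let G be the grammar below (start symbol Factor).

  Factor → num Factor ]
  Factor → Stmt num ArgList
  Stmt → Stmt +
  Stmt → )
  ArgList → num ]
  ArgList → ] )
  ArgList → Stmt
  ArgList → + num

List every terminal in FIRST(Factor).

{ ), num }

Factor → num Factor ] contributes {num}.
From Factor → Stmt num ArgList: add FIRST(Stmt) = { ) }.
Union: FIRST(Factor) = { ), num }.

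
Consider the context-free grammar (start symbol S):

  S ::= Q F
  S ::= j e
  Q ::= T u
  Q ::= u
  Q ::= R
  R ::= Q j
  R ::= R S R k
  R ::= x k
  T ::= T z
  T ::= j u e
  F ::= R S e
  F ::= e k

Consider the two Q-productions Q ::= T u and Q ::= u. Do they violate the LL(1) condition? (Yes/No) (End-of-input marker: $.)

FIRST(T u) = { j } and FIRST(u) = { u }.
The FIRST sets are disjoint and neither alternative is nullable — no conflict.

No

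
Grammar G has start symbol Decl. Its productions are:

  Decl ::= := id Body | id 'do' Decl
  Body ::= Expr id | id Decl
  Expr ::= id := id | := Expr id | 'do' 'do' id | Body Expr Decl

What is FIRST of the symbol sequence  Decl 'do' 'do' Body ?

Add FIRST(Decl) = { :=, id }; Decl is not nullable, stop.

{ :=, id }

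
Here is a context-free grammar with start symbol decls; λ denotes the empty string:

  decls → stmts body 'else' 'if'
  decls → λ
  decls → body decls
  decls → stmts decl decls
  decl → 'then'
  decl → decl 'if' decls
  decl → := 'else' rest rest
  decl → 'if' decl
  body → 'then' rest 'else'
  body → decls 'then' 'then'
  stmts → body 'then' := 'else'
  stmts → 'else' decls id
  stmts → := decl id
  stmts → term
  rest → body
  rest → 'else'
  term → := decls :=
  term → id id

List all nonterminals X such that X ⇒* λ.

Directly nullable (have an λ-production): decls.
No other nonterminal has a production whose RHS symbols are all nullable.

{ decls }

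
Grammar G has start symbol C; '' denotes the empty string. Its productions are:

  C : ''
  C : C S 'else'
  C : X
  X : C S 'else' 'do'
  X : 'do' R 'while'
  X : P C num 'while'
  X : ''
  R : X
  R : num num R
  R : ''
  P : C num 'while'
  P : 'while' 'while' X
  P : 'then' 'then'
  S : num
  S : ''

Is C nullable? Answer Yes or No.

Yes

C has an ''-production, so C ⇒ ''.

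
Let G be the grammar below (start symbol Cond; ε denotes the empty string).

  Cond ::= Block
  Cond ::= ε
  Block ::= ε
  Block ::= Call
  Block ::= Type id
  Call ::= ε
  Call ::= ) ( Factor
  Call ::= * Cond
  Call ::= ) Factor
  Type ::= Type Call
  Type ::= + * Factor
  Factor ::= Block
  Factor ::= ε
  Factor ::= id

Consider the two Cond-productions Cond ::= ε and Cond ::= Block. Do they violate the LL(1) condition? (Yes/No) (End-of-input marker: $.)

Yes

FIRST(ε) = { ε } and FIRST(Block) = { ), *, +, ε }.
Both alternatives are nullable, violating the LL(1) condition.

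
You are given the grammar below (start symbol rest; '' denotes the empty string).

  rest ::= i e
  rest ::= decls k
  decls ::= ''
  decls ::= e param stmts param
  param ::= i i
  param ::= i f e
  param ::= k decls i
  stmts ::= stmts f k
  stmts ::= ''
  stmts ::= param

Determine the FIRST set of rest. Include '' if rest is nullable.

rest ::= i e contributes {i}.
From rest ::= decls k: decls nullable, take FIRST(decls) ∪ {k} = { e, k }.
Union: FIRST(rest) = { e, i, k }.

{ e, i, k }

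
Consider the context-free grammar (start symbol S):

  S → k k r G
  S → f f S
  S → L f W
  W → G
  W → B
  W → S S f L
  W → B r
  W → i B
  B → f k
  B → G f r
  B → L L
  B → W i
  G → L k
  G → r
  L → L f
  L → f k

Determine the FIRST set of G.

From G → L k: add FIRST(L) = { f }.
G → r contributes {r}.
Union: FIRST(G) = { f, r }.

{ f, r }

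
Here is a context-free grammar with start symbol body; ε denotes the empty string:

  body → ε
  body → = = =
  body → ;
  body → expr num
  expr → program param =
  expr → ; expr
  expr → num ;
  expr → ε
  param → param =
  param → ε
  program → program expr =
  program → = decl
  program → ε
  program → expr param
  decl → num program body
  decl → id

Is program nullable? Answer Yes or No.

Yes

program has an ε-production, so program ⇒ ε.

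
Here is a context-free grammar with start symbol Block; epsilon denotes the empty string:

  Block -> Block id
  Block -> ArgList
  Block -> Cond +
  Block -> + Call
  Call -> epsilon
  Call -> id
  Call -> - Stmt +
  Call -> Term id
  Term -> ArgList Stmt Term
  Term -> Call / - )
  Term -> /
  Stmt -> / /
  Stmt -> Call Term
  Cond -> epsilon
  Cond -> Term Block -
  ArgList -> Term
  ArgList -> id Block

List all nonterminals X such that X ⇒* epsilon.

Directly nullable (have an epsilon-production): Call, Cond.
No other nonterminal has a production whose RHS symbols are all nullable.

{ Call, Cond }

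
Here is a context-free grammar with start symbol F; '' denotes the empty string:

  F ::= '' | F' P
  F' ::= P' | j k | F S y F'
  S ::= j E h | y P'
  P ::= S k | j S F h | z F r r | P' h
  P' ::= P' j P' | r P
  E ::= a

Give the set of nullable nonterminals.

Directly nullable (have an ''-production): F.
No other nonterminal has a production whose RHS symbols are all nullable.

{ F }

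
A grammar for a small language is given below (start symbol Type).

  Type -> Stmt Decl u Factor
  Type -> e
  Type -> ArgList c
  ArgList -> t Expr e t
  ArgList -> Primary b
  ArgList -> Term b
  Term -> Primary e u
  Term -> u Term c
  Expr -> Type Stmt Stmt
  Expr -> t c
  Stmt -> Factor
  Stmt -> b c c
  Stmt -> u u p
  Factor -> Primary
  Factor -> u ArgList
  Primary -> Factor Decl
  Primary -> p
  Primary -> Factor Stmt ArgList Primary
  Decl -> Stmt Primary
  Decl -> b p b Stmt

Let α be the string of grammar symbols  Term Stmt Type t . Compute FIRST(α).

Add FIRST(Term) = { p, u }; Term is not nullable, stop.

{ p, u }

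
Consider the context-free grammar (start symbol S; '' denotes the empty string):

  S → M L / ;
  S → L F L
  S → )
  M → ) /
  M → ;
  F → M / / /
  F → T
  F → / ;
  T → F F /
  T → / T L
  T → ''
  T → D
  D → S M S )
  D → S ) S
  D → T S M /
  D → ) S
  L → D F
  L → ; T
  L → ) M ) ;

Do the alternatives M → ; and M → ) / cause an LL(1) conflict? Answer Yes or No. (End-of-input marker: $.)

FIRST(;) = { ; } and FIRST() /) = { ) }.
The FIRST sets are disjoint and neither alternative is nullable — no conflict.

No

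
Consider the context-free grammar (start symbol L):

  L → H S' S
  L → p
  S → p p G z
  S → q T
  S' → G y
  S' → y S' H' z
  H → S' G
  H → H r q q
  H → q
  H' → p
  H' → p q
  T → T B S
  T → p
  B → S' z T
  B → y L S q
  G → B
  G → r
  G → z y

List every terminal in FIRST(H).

{ q, r, y, z }

From H → S' G: add FIRST(S') = { r, y, z }.
From H → H r q q: add FIRST(H) = { q, r, y, z }.
H → q contributes {q}.
Union: FIRST(H) = { q, r, y, z }.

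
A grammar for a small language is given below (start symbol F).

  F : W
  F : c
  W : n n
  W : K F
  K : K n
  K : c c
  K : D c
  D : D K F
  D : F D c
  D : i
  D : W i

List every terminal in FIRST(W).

{ c, i, n }

W : n n contributes {n}.
From W : K F: add FIRST(K) = { c, i, n }.
Union: FIRST(W) = { c, i, n }.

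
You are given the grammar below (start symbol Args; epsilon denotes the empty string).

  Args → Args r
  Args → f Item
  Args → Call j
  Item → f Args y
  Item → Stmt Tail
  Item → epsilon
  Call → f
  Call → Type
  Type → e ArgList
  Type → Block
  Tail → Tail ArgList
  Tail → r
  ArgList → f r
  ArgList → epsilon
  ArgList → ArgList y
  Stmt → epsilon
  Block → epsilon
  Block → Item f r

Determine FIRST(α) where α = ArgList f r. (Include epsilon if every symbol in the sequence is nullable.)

{ f, y }

Add FIRST(ArgList)\{epsilon} = { f, y }; ArgList is nullable, continue.
f is a terminal; add {f} and stop.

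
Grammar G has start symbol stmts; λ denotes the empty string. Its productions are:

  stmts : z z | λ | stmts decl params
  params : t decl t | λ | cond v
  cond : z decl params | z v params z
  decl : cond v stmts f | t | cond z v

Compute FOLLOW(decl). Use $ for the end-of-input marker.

In stmts : stmts decl params: add FIRST(params)\{λ} = { t, z }.
  Since params is nullable, also add FOLLOW(stmts) = { $, f, t, z }.
In params : t decl t: add FIRST(t) = { t }.
In cond : z decl params: add FIRST(params)\{λ} = { t, z }.
  Since params is nullable, also add FOLLOW(cond) = { v, z }.
Union: FOLLOW(decl) = { $, f, t, v, z }.

{ $, f, t, v, z }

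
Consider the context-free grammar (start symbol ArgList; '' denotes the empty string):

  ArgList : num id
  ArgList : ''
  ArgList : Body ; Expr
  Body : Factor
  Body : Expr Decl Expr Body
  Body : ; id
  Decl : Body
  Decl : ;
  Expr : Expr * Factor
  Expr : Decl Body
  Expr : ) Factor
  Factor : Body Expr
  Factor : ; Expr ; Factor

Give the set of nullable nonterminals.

Directly nullable (have an ''-production): ArgList.
No other nonterminal has a production whose RHS symbols are all nullable.

{ ArgList }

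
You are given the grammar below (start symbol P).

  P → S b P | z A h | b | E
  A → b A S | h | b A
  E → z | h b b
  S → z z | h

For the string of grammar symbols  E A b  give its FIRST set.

{ h, z }

Add FIRST(E) = { h, z }; E is not nullable, stop.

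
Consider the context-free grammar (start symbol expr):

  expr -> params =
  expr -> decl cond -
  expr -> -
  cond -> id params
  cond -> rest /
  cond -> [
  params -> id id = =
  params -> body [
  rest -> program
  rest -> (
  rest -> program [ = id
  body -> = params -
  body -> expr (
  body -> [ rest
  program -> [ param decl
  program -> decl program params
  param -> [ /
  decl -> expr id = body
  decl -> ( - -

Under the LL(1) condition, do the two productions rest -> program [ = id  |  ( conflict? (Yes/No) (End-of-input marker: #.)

FIRST(program [ = id) = { (, -, =, [, id } and FIRST(() = { ( }.
Both contain (, so the two alternatives are not disjoint — LL(1) conflict.

Yes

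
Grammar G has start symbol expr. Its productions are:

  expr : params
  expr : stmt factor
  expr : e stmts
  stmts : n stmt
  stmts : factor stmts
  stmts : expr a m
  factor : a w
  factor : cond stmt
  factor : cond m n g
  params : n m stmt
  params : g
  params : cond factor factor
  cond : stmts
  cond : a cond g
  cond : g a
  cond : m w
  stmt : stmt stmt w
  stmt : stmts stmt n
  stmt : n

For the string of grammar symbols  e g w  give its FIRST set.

e is a terminal; add {e} and stop.

{ e }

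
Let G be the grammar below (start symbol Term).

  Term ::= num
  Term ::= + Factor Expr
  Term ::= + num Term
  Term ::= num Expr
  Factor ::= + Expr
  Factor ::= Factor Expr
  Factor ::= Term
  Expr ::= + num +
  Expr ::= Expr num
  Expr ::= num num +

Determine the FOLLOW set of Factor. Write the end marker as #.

{ +, num }

In Term ::= + Factor Expr: add FIRST(Expr) = { +, num }.
In Factor ::= Factor Expr: add FIRST(Expr) = { +, num }.
Union: FOLLOW(Factor) = { +, num }.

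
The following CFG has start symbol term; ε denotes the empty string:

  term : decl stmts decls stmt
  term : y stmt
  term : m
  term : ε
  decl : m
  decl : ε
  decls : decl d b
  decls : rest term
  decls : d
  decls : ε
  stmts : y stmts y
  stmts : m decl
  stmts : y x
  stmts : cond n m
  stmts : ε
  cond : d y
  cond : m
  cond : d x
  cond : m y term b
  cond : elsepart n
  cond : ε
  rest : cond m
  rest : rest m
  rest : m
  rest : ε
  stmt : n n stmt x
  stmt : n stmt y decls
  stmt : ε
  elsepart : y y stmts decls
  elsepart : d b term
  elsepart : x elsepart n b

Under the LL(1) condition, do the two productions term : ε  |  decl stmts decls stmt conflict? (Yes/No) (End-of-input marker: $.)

Yes

FIRST(ε) = { ε } and FIRST(decl stmts decls stmt) = { d, m, n, x, y, ε }.
Both alternatives are nullable, violating the LL(1) condition.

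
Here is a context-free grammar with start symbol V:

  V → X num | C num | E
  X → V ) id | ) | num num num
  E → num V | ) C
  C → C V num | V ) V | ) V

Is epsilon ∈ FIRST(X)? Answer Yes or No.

No nonterminal in this grammar is nullable.
No production of X has an RHS whose symbols are all nullable, so X is not nullable.

No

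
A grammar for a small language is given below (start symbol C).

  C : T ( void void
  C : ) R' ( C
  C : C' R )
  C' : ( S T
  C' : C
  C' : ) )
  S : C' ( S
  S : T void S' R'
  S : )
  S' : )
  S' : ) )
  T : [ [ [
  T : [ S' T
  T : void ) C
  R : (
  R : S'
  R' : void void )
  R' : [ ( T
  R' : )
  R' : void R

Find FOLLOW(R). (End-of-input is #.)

{ (, ), [, void }

In C : C' R ): add FIRST()) = { ) }.
In R' : void R: R is at the end, add FOLLOW(R') = { (, [, void }.
Union: FOLLOW(R) = { (, ), [, void }.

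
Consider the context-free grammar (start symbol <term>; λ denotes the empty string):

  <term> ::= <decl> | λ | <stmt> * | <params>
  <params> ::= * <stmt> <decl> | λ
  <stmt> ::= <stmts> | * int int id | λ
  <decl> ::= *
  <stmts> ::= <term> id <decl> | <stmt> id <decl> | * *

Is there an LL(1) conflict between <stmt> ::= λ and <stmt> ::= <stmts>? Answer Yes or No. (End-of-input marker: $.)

FIRST(λ) = { λ } and FIRST(<stmts>) = { *, id }.
The first alternative is nullable and FOLLOW(<stmt>) = { *, id } shares * with FIRST of the second — conflict.

Yes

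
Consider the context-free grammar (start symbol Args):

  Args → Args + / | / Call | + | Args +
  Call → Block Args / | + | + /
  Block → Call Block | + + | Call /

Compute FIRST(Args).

{ +, / }

From Args → Args + /: add FIRST(Args) = { +, / }.
Args → / Call contributes {/}.
Args → + contributes {+}.
From Args → Args +: add FIRST(Args) = { +, / }.
Union: FIRST(Args) = { +, / }.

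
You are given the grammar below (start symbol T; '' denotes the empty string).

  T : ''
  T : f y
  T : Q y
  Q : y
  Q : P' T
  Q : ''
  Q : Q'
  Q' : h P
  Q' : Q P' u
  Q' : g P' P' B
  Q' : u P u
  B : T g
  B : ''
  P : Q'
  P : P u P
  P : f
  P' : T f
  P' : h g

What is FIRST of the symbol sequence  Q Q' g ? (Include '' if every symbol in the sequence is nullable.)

{ f, g, h, u, y }

Add FIRST(Q)\{''} = { f, g, h, u, y }; Q is nullable, continue.
Add FIRST(Q') = { f, g, h, u, y }; Q' is not nullable, stop.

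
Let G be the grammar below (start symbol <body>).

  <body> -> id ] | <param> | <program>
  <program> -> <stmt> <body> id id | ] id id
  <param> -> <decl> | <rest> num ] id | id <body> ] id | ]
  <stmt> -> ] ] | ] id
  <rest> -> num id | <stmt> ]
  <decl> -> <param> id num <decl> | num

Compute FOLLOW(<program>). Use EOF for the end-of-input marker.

{ EOF, ], id }

In <body> -> <program>: <program> is at the end, add FOLLOW(<body>) = { EOF, ], id }.
Union: FOLLOW(<program>) = { EOF, ], id }.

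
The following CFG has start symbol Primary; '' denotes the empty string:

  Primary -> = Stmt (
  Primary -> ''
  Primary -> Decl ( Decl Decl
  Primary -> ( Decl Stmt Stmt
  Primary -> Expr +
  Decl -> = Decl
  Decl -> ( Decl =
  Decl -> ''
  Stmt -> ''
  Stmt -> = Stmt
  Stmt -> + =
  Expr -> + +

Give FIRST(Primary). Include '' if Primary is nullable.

{ (, +, =, '' }

Primary -> = Stmt ( contributes {=}.
Primary -> '' contributes ''.
From Primary -> Decl ( Decl Decl: Decl nullable, take FIRST(Decl) ∪ {(} = { (, = }.
Primary -> ( Decl Stmt Stmt contributes {(}.
From Primary -> Expr +: add FIRST(Expr) = { + }.
Union: FIRST(Primary) = { (, +, =, '' }.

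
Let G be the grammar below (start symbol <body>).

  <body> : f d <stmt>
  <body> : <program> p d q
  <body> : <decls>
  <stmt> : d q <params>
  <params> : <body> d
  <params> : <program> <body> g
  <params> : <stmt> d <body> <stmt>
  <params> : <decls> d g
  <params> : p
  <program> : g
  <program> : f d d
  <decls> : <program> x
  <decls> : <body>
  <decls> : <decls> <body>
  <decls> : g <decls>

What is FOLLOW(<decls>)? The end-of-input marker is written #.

{ #, d, f, g }

In <body> : <decls>: <decls> is at the end, add FOLLOW(<body>) = { #, d, f, g }.
In <params> : <decls> d g: add FIRST(d g) = { d }.
In <decls> : <decls> <body>: add FIRST(<body>) = { f, g }.
In <decls> : g <decls>: <decls> is at the end, add FOLLOW(<decls>) = { #, d, f, g }.
Union: FOLLOW(<decls>) = { #, d, f, g }.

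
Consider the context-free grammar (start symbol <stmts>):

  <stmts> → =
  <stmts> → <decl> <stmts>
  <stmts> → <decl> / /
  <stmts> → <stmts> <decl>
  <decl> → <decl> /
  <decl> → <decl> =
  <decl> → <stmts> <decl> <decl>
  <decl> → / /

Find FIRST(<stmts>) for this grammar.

<stmts> → = contributes {=}.
From <stmts> → <decl> <stmts>: add FIRST(<decl>) = { /, = }.
From <stmts> → <decl> / /: add FIRST(<decl>) = { /, = }.
From <stmts> → <stmts> <decl>: add FIRST(<stmts>) = { /, = }.
Union: FIRST(<stmts>) = { /, = }.

{ /, = }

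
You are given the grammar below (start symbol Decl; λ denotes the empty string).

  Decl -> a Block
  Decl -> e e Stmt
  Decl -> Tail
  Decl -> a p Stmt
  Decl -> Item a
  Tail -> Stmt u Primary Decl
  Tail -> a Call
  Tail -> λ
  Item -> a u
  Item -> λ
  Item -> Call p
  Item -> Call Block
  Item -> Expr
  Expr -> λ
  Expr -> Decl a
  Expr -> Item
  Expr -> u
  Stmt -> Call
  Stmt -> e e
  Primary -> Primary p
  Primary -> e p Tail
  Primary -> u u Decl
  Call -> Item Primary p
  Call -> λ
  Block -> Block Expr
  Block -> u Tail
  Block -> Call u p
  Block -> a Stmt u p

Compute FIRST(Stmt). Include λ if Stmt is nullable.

{ a, e, p, u, λ }

From Stmt -> Call: add FIRST(Call) = { a, e, p, u, λ } (including λ since Call is nullable).
Stmt -> e e contributes {e}.
Union: FIRST(Stmt) = { a, e, p, u, λ }.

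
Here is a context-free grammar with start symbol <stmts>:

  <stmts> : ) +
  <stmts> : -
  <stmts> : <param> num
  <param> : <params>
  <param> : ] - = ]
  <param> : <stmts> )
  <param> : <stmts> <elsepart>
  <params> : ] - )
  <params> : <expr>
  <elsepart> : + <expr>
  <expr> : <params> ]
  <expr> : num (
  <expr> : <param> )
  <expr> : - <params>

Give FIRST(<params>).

<params> : ] - ) contributes {]}.
From <params> : <expr>: add FIRST(<expr>) = { ), -, ], num }.
Union: FIRST(<params>) = { ), -, ], num }.

{ ), -, ], num }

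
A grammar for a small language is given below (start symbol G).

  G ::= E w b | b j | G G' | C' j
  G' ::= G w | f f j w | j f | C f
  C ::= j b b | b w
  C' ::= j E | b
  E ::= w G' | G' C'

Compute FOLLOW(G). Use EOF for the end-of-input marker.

{ EOF, b, f, j, w }

G is the start symbol, so EOF ∈ FOLLOW(G).
In G ::= G G': add FIRST(G') = { b, f, j, w }.
In G' ::= G w: add FIRST(w) = { w }.
Union: FOLLOW(G) = { EOF, b, f, j, w }.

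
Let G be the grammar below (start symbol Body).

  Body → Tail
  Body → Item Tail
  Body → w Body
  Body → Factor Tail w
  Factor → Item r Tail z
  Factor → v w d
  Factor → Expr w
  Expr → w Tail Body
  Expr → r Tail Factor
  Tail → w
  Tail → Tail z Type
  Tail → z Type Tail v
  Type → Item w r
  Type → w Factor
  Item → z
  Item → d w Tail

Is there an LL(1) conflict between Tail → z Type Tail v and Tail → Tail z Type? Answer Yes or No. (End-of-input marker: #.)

Yes

FIRST(z Type Tail v) = { z } and FIRST(Tail z Type) = { w, z }.
Both contain z, so the two alternatives are not disjoint — LL(1) conflict.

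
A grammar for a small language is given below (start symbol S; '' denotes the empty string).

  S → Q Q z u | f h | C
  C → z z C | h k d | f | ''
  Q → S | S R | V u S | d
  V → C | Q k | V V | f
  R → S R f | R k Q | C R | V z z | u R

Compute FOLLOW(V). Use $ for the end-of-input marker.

In Q → V u S: add FIRST(u S) = { u }.
In V → V V: add FIRST(V)\{''} = { d, f, h, k, u, z }.
  Since V is nullable, also add FOLLOW(V) = { d, f, h, k, u, z }.
In V → V V: V is at the end, add FOLLOW(V) = { d, f, h, k, u, z }.
In R → V z z: add FIRST(z z) = { z }.
Union: FOLLOW(V) = { d, f, h, k, u, z }.

{ d, f, h, k, u, z }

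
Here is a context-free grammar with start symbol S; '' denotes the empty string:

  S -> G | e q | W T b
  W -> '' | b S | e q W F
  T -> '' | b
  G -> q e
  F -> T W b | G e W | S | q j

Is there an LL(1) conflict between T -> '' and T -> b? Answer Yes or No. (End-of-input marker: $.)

Yes

FIRST('') = { '' } and FIRST(b) = { b }.
The first alternative is nullable and FOLLOW(T) = { b, e } shares b with FIRST of the second — conflict.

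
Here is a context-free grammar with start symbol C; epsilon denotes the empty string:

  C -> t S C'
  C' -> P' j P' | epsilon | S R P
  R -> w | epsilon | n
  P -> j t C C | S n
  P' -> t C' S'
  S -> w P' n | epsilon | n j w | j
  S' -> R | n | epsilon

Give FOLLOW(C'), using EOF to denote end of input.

{ EOF, j, n, t, w }

In C -> t S C': C' is at the end, add FOLLOW(C) = { EOF, j, n, t, w }.
In P' -> t C' S': add FIRST(S')\{epsilon} = { n, w }.
  Since S' is nullable, also add FOLLOW(P') = { EOF, j, n, t, w }.
Union: FOLLOW(C') = { EOF, j, n, t, w }.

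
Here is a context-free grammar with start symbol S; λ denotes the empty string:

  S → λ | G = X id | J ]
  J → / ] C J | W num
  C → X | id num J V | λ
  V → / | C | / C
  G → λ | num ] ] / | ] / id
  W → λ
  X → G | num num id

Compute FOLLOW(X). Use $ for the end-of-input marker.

In S → G = X id: add FIRST(id) = { id }.
In C → X: X is at the end, add FOLLOW(C) = { /, num }.
Union: FOLLOW(X) = { /, id, num }.

{ /, id, num }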